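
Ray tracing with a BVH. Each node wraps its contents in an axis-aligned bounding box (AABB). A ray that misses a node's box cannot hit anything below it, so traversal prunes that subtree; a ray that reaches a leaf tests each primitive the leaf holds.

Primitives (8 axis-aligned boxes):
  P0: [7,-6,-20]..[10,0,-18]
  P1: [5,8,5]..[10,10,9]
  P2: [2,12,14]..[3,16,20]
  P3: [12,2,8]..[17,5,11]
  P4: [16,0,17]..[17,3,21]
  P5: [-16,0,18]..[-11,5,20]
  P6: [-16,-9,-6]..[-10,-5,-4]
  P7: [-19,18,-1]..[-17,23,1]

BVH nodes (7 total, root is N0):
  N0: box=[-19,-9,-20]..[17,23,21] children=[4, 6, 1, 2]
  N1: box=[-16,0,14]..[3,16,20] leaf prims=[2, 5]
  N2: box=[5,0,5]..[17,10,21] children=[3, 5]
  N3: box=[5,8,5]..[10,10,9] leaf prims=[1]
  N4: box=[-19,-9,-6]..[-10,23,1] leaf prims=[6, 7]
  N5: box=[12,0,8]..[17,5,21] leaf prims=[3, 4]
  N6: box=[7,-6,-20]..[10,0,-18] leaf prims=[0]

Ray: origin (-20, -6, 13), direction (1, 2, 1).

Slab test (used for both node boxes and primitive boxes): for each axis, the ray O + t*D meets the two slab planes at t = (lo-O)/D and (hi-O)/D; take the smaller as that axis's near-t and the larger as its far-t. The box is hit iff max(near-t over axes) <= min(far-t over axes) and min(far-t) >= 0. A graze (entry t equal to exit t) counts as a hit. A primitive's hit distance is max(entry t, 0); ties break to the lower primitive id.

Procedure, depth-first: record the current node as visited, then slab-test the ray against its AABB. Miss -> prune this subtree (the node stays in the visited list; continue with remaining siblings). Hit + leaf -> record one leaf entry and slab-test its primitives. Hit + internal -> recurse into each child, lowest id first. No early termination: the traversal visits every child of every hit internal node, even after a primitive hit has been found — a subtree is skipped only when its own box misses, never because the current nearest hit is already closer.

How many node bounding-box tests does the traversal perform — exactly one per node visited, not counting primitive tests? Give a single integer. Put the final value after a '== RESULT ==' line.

Traverse from the root:
N0 x:[1,37] y:[-3/2,29/2] z:[-33,8] -> hit [1,8], descend [1, 2, 4, 6]
  N1 x:[4,23] y:[3,11] z:[1,7] -> hit [4,7] leaf, test {P2(miss), P5@t=5}
  N2 x:[25,37] y:[3,8] z:[-8,8] -> miss, prune
  N4 x:[1,10] y:[-3/2,29/2] z:[-19,-12] -> miss, prune
  N6 x:[27,30] y:[0,3] z:[-33,-31] -> miss, prune

Visited [0, 1, 2, 4, 6]. Tests: 5 box, 1 leaf. Nearest: P5.

== RESULT ==
5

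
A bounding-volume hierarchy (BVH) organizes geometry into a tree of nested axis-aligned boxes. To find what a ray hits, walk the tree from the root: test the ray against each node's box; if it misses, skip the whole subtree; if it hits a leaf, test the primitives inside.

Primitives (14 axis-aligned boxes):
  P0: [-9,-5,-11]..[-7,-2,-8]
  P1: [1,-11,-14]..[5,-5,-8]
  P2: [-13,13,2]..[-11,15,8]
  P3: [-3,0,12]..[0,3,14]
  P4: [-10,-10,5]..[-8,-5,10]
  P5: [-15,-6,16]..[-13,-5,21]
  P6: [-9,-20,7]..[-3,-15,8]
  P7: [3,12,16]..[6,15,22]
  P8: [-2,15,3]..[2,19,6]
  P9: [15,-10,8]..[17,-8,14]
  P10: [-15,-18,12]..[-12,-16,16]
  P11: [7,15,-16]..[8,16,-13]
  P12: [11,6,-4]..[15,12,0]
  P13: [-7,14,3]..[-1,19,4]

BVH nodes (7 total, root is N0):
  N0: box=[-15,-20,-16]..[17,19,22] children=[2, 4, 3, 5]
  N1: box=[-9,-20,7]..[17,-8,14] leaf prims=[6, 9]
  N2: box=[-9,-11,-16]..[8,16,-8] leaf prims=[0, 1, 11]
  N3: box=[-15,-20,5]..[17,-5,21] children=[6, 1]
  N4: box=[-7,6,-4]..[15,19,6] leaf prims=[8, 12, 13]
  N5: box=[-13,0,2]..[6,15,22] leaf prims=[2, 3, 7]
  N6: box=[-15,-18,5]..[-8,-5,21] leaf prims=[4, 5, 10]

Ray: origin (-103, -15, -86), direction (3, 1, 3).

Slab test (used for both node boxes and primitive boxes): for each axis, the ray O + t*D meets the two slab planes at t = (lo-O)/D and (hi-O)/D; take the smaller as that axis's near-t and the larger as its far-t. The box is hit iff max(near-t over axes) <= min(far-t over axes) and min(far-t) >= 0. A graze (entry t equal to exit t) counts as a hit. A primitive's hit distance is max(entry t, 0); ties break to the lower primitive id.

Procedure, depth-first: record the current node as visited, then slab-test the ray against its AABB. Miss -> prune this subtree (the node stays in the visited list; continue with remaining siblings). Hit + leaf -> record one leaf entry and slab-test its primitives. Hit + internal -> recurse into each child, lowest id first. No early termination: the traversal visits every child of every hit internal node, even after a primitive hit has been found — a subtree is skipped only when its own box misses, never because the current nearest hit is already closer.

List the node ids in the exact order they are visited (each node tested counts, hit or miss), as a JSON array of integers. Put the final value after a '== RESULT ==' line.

Traverse from the root:
N0 x:[88/3,40] y:[-5,34] z:[70/3,36] -> hit [88/3,34], descend [2, 3, 4, 5]
  N2 x:[94/3,37] y:[4,31] z:[70/3,26] -> miss, prune
  N3 x:[88/3,40] y:[-5,10] z:[91/3,107/3] -> miss, prune
  N4 x:[32,118/3] y:[21,34] z:[82/3,92/3] -> miss, prune
  N5 x:[30,109/3] y:[15,30] z:[88/3,36] -> hit [30,30] leaf, test {P2@t=30, P3(miss), P7(miss)}

Summary -> nodes [0, 2, 3, 4, 5]; box-tests=5; leaf-entries=1; first=P2

== RESULT ==
[0, 2, 3, 4, 5]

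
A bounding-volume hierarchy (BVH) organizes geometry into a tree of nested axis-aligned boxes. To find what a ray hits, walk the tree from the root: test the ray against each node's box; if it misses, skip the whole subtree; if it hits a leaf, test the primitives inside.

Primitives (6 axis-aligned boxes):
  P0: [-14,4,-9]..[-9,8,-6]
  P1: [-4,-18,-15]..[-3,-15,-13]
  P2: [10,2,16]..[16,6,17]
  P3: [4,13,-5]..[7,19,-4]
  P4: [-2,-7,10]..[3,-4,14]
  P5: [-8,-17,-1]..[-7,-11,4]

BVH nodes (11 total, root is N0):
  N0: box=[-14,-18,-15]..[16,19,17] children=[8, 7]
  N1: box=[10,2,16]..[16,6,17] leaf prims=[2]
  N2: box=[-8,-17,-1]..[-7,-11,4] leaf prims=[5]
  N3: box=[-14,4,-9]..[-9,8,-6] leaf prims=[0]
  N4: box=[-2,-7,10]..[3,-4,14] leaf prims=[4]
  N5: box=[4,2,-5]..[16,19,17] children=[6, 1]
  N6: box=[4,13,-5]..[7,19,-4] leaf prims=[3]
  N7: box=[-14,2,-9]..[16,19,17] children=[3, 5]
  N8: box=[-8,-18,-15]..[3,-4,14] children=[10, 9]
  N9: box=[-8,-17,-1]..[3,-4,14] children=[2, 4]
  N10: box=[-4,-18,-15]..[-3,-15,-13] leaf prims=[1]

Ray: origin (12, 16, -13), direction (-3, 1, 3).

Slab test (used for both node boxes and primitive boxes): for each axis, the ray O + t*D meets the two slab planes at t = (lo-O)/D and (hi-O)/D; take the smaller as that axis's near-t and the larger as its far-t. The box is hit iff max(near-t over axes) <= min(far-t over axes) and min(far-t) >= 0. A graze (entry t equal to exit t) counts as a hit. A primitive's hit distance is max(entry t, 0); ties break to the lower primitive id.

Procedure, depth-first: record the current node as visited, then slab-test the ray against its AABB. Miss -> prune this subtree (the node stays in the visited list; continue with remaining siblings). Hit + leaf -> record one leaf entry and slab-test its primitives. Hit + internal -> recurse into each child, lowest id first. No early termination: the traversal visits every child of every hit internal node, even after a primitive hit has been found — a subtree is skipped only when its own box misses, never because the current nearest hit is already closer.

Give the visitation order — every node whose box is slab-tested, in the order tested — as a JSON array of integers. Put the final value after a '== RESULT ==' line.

Walk:
N0 x:[-4/3,26/3] y:[-34,3] z:[-2/3,10] -> hit [-2/3,3], descend [7, 8]
  N7 x:[-4/3,26/3] y:[-14,3] z:[4/3,10] -> hit [4/3,3], descend [3, 5]
    N3 x:[7,26/3] y:[-12,-8] z:[4/3,7/3] -> miss, prune
    N5 x:[-4/3,8/3] y:[-14,3] z:[8/3,10] -> hit [8/3,8/3], descend [1, 6]
      N1 x:[-4/3,2/3] y:[-14,-10] z:[29/3,10] -> miss, prune
      N6 x:[5/3,8/3] y:[-3,3] z:[8/3,3] -> hit [8/3,8/3] leaf, test {P3@t=8/3}
  N8 x:[3,20/3] y:[-34,-20] z:[-2/3,9] -> miss, prune

Visited [0, 7, 3, 5, 1, 6, 8]. Tests: 7 box, 1 leaf. Nearest: P3.

== RESULT ==
[0, 7, 3, 5, 1, 6, 8]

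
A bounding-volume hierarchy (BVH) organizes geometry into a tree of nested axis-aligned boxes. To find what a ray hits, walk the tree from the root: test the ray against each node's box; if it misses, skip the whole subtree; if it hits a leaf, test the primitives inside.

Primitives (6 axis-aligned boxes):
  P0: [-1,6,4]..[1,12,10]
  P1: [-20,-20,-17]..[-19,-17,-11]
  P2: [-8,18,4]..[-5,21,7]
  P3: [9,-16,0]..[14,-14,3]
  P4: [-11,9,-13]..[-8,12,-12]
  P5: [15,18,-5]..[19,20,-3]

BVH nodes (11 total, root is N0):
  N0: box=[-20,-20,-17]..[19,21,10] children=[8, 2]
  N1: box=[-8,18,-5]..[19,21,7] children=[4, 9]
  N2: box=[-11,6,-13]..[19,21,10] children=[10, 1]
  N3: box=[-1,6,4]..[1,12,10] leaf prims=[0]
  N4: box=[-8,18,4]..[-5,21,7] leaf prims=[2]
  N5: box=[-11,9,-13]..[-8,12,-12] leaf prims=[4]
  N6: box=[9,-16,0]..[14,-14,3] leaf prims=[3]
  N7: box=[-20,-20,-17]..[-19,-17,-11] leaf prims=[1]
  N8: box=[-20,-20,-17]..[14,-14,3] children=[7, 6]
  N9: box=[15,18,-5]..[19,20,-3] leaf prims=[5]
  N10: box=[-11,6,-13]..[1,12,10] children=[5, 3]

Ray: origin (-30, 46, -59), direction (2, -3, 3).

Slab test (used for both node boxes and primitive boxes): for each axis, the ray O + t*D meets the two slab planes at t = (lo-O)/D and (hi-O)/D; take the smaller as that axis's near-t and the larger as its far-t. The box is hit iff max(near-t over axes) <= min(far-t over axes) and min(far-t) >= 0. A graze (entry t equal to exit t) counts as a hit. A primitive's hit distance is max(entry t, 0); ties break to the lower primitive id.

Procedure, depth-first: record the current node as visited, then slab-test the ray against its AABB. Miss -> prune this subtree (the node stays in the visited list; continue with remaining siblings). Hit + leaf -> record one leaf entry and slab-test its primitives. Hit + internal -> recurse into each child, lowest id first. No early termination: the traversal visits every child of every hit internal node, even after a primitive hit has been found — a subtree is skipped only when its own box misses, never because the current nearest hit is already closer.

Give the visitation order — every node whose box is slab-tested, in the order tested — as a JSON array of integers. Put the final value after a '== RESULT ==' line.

Traverse from the root:
N0 x:[5,49/2] y:[25/3,22] z:[14,23] -> hit [14,22], descend [2, 8]
  N2 x:[19/2,49/2] y:[25/3,40/3] z:[46/3,23] -> miss, prune
  N8 x:[5,22] y:[20,22] z:[14,62/3] -> hit [20,62/3], descend [6, 7]
    N6 x:[39/2,22] y:[20,62/3] z:[59/3,62/3] -> hit [20,62/3] leaf, test {P3@t=20}
    N7 x:[5,11/2] y:[21,22] z:[14,16] -> miss, prune

5 AABB tests over nodes [0, 2, 8, 6, 7]; 1 leaf entered; closest P3.

== RESULT ==
[0, 2, 8, 6, 7]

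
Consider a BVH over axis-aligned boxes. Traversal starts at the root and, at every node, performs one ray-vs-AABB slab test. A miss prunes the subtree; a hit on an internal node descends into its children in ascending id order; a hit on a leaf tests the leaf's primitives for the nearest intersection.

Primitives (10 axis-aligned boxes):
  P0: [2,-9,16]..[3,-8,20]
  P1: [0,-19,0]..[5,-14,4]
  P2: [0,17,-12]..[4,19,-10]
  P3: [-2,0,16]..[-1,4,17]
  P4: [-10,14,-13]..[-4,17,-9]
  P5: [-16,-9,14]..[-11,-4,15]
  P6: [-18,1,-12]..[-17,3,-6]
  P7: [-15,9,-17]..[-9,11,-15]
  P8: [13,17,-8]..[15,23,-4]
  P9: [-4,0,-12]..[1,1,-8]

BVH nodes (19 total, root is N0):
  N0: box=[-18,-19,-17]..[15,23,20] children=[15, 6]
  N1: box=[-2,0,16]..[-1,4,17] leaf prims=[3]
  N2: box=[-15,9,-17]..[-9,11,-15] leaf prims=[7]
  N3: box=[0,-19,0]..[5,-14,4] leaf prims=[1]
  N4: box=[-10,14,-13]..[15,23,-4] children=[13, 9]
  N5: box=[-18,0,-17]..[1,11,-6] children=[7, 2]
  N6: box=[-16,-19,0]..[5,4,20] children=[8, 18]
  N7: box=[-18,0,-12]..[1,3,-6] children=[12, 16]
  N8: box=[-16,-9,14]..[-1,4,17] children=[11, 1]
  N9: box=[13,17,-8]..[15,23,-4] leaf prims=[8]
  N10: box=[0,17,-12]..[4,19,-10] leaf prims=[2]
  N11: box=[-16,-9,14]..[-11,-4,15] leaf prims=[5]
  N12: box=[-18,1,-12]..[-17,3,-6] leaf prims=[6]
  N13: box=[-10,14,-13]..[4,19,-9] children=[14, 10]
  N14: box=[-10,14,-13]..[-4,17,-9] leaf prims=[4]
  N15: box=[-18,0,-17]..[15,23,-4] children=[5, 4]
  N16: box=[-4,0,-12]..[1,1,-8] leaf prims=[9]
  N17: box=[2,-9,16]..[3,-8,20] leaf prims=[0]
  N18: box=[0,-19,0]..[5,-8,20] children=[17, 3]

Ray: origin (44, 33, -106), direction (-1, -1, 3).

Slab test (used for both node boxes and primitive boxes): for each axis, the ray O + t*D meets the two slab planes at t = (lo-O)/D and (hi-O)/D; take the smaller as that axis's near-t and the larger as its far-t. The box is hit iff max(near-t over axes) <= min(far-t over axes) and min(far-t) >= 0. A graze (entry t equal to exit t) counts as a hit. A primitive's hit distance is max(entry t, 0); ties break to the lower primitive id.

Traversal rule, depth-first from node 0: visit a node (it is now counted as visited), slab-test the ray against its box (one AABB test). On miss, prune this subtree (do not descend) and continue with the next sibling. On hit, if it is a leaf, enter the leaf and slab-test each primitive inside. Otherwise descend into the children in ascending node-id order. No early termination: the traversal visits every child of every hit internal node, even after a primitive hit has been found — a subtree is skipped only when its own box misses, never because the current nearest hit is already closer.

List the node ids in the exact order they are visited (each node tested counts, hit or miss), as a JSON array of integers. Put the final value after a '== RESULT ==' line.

Trace the traversal:
N0 x:[29,62] y:[10,52] z:[89/3,42] -> hit [89/3,42], descend [6, 15]
  N6 x:[39,60] y:[29,52] z:[106/3,42] -> hit [39,42], descend [8, 18]
    N8 x:[45,60] y:[29,42] z:[40,41] -> miss, prune
    N18 x:[39,44] y:[41,52] z:[106/3,42] -> hit [41,42], descend [3, 17]
      N3 x:[39,44] y:[47,52] z:[106/3,110/3] -> miss, prune
      N17 x:[41,42] y:[41,42] z:[122/3,42] -> hit [41,42] leaf, test {P0@t=41}
  N15 x:[29,62] y:[10,33] z:[89/3,34] -> hit [89/3,33], descend [4, 5]
    N4 x:[29,54] y:[10,19] z:[31,34] -> miss, prune
    N5 x:[43,62] y:[22,33] z:[89/3,100/3] -> miss, prune

Visited [0, 6, 8, 18, 3, 17, 15, 4, 5]. Tests: 9 box, 1 leaf. Nearest: P0.

== RESULT ==
[0, 6, 8, 18, 3, 17, 15, 4, 5]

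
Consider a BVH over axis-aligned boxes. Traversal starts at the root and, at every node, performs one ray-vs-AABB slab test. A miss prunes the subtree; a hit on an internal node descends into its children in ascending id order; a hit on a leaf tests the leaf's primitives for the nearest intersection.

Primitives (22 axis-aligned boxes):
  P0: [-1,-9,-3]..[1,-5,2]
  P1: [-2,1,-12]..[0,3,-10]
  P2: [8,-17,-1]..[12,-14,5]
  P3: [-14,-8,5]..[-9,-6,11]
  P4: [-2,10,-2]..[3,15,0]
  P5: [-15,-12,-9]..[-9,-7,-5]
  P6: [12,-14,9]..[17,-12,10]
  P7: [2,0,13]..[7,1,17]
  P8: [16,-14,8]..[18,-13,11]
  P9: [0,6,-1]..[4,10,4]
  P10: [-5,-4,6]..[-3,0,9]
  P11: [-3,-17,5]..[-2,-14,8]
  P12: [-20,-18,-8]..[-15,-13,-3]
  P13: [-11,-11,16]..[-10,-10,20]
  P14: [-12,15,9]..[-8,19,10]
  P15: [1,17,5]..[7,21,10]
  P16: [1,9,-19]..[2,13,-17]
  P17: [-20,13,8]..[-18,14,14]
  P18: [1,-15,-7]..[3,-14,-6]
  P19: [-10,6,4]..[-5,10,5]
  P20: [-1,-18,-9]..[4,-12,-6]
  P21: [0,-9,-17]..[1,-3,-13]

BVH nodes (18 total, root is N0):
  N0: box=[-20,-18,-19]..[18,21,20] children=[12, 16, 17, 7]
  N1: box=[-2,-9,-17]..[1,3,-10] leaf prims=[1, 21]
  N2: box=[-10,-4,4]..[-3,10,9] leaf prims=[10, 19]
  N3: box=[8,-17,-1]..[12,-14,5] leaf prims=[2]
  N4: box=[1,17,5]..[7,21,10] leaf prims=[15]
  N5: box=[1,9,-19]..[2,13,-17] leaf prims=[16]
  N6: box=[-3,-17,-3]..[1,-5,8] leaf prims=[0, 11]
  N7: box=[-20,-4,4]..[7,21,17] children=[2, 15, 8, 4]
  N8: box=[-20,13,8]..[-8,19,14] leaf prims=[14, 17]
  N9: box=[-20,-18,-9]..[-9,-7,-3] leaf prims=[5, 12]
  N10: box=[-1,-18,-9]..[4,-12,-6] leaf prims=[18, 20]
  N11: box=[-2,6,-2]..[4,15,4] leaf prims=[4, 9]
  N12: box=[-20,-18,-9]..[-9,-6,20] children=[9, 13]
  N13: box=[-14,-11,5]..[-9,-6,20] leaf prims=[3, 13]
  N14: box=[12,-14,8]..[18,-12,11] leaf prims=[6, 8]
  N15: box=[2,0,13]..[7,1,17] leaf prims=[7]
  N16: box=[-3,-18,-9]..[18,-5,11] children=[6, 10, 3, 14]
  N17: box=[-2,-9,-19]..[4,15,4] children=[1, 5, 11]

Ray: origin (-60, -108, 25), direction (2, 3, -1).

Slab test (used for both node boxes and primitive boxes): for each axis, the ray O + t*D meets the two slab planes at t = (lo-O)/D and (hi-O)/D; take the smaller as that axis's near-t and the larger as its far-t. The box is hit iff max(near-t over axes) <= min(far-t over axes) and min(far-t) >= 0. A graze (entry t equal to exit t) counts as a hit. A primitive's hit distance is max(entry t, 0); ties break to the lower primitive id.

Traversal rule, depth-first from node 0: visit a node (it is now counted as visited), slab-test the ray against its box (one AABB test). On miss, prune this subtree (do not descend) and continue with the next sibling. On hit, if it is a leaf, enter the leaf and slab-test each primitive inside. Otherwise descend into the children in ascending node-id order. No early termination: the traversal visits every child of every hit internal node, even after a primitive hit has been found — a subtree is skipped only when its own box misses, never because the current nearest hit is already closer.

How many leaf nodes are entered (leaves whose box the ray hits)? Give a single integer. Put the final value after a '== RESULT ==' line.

Trace the traversal:
N0 x:[20,39] y:[30,43] z:[5,44] -> hit [30,39], descend [7, 12, 16, 17]
  N7 x:[20,67/2] y:[104/3,43] z:[8,21] -> miss, prune
  N12 x:[20,51/2] y:[30,34] z:[5,34] -> miss, prune
  N16 x:[57/2,39] y:[30,103/3] z:[14,34] -> hit [30,34], descend [3, 6, 10, 14]
    N3 x:[34,36] y:[91/3,94/3] z:[20,26] -> miss, prune
    N6 x:[57/2,61/2] y:[91/3,103/3] z:[17,28] -> miss, prune
    N10 x:[59/2,32] y:[30,32] z:[31,34] -> hit [31,32] leaf, test {P18@t=31, P20@t=31}
    N14 x:[36,39] y:[94/3,32] z:[14,17] -> miss, prune
  N17 x:[29,32] y:[33,41] z:[21,44] -> miss, prune

Visited [0, 7, 12, 16, 3, 6, 10, 14, 17]. Tests: 9 box, 1 leaf. Nearest: P18.

== RESULT ==
1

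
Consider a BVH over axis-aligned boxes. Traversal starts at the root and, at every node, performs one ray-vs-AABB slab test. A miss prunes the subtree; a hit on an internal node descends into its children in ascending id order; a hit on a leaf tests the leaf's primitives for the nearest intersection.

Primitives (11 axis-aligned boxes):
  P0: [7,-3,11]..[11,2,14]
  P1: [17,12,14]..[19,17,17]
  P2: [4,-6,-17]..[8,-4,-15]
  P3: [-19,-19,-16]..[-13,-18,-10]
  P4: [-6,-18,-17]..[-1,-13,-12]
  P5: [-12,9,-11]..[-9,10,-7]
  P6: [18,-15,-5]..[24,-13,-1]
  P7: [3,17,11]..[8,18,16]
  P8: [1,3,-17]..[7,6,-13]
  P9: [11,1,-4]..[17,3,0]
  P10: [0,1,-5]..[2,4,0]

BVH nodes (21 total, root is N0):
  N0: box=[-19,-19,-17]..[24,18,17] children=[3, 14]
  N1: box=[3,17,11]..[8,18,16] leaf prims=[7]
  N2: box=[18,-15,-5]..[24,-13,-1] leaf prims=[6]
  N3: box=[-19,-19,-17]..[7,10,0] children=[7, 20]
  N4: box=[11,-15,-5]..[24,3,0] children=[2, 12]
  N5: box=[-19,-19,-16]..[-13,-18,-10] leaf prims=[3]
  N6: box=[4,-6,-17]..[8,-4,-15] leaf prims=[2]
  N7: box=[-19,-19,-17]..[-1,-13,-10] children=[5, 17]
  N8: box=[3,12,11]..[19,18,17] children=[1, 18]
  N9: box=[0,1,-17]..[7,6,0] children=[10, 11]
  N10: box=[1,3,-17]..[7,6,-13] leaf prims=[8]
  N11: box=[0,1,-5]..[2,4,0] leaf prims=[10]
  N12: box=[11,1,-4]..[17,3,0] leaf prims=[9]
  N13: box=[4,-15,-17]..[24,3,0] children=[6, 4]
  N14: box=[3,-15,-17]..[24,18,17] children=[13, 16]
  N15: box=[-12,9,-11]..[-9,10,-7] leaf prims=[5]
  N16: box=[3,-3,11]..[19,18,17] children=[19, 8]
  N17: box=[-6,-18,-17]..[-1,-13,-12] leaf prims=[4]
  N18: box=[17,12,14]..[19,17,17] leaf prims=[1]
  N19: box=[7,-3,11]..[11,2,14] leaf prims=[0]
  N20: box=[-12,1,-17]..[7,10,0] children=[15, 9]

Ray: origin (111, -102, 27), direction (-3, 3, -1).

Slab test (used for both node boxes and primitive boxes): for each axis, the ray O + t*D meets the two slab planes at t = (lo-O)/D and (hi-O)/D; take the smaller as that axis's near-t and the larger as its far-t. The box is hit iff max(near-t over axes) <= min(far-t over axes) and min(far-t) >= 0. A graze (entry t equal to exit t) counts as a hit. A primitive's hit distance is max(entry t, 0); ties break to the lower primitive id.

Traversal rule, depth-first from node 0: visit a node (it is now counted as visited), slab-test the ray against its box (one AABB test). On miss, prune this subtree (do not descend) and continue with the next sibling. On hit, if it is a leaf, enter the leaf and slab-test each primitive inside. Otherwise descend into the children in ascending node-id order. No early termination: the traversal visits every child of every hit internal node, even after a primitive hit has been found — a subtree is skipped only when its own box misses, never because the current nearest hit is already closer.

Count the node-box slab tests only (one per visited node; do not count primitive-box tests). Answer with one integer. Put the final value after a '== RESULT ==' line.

Traverse from the root:
N0 x:[29,130/3] y:[83/3,40] z:[10,44] -> hit [29,40], descend [3, 14]
  N3 x:[104/3,130/3] y:[83/3,112/3] z:[27,44] -> hit [104/3,112/3], descend [7, 20]
    N7 x:[112/3,130/3] y:[83/3,89/3] z:[37,44] -> miss, prune
    N20 x:[104/3,41] y:[103/3,112/3] z:[27,44] -> hit [104/3,112/3], descend [9, 15]
      N9 x:[104/3,37] y:[103/3,36] z:[27,44] -> hit [104/3,36], descend [10, 11]
        N10 x:[104/3,110/3] y:[35,36] z:[40,44] -> miss, prune
        N11 x:[109/3,37] y:[103/3,106/3] z:[27,32] -> miss, prune
      N15 x:[40,41] y:[37,112/3] z:[34,38] -> miss, prune
  N14 x:[29,36] y:[29,40] z:[10,44] -> hit [29,36], descend [13, 16]
    N13 x:[29,107/3] y:[29,35] z:[27,44] -> hit [29,35], descend [4, 6]
      N4 x:[29,100/3] y:[29,35] z:[27,32] -> hit [29,32], descend [2, 12]
        N2 x:[29,31] y:[29,89/3] z:[28,32] -> hit [29,89/3] leaf, test {P6@t=29}
        N12 x:[94/3,100/3] y:[103/3,35] z:[27,31] -> miss, prune
      N6 x:[103/3,107/3] y:[32,98/3] z:[42,44] -> miss, prune
    N16 x:[92/3,36] y:[33,40] z:[10,16] -> miss, prune

Summary -> nodes [0, 3, 7, 20, 9, 10, 11, 15, 14, 13, 4, 2, 12, 6, 16]; box-tests=15; leaf-entries=1; first=P6

== RESULT ==
15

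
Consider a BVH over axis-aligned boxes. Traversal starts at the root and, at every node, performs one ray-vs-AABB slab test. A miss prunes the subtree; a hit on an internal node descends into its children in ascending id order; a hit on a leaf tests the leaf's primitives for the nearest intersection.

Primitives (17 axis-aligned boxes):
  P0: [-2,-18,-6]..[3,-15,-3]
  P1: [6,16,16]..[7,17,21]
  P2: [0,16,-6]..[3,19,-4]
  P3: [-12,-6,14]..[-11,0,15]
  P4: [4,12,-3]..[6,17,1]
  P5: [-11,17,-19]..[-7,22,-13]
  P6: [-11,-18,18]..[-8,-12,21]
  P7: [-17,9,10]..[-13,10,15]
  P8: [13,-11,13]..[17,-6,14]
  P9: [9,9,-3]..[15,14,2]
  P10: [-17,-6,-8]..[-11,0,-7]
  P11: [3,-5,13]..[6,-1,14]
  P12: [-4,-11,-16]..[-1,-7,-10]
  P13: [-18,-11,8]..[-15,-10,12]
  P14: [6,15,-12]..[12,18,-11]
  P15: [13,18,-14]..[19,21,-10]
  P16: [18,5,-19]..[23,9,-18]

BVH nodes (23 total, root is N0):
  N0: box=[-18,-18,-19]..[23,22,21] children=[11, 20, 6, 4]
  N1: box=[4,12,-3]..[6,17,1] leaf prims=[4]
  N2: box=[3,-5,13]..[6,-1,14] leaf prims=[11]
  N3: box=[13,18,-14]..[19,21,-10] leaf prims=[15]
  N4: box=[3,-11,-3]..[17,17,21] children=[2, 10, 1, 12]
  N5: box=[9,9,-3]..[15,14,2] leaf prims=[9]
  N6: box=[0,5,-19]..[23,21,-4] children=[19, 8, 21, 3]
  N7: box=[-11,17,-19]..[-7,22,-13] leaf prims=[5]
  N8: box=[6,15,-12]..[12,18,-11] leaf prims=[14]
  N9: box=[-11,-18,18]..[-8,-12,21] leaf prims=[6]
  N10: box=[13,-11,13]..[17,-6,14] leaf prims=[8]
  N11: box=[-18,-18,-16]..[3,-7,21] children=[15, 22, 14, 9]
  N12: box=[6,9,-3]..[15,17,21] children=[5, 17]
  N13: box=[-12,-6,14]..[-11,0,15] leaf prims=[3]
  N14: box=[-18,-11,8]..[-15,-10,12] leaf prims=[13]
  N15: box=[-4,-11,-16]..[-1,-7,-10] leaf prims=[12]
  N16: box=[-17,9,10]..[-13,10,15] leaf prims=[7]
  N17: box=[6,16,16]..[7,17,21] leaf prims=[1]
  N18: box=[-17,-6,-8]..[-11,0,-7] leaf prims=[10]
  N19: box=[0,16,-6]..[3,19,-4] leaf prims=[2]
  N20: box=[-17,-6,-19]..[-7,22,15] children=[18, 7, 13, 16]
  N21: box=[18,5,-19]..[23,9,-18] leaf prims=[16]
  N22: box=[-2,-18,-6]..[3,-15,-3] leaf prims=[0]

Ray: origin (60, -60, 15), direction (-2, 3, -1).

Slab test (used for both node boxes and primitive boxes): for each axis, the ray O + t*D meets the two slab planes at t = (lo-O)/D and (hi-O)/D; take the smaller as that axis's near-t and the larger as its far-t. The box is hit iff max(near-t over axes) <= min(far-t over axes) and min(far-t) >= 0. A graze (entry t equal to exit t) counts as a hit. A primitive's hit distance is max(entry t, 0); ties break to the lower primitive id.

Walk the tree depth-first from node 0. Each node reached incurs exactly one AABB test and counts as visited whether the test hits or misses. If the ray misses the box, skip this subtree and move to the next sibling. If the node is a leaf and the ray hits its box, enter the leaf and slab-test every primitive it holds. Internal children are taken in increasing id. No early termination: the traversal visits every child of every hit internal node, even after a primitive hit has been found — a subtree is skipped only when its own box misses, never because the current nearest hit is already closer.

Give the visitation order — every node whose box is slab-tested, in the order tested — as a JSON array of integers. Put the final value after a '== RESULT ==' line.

Walk:
N0 x:[37/2,39] y:[14,82/3] z:[-6,34] -> hit [37/2,82/3], descend [4, 6, 11, 20]
  N4 x:[43/2,57/2] y:[49/3,77/3] z:[-6,18] -> miss, prune
  N6 x:[37/2,30] y:[65/3,27] z:[19,34] -> hit [65/3,27], descend [3, 8, 19, 21]
    N3 x:[41/2,47/2] y:[26,27] z:[25,29] -> miss, prune
    N8 x:[24,27] y:[25,26] z:[26,27] -> hit [26,26] leaf, test {P14@t=26}
    N19 x:[57/2,30] y:[76/3,79/3] z:[19,21] -> miss, prune
    N21 x:[37/2,21] y:[65/3,23] z:[33,34] -> miss, prune
  N11 x:[57/2,39] y:[14,53/3] z:[-6,31] -> miss, prune
  N20 x:[67/2,77/2] y:[18,82/3] z:[0,34] -> miss, prune

order=[0, 4, 6, 3, 8, 19, 21, 11, 20]  |boxes|=9  |leaves|=1  hit=P14

== RESULT ==
[0, 4, 6, 3, 8, 19, 21, 11, 20]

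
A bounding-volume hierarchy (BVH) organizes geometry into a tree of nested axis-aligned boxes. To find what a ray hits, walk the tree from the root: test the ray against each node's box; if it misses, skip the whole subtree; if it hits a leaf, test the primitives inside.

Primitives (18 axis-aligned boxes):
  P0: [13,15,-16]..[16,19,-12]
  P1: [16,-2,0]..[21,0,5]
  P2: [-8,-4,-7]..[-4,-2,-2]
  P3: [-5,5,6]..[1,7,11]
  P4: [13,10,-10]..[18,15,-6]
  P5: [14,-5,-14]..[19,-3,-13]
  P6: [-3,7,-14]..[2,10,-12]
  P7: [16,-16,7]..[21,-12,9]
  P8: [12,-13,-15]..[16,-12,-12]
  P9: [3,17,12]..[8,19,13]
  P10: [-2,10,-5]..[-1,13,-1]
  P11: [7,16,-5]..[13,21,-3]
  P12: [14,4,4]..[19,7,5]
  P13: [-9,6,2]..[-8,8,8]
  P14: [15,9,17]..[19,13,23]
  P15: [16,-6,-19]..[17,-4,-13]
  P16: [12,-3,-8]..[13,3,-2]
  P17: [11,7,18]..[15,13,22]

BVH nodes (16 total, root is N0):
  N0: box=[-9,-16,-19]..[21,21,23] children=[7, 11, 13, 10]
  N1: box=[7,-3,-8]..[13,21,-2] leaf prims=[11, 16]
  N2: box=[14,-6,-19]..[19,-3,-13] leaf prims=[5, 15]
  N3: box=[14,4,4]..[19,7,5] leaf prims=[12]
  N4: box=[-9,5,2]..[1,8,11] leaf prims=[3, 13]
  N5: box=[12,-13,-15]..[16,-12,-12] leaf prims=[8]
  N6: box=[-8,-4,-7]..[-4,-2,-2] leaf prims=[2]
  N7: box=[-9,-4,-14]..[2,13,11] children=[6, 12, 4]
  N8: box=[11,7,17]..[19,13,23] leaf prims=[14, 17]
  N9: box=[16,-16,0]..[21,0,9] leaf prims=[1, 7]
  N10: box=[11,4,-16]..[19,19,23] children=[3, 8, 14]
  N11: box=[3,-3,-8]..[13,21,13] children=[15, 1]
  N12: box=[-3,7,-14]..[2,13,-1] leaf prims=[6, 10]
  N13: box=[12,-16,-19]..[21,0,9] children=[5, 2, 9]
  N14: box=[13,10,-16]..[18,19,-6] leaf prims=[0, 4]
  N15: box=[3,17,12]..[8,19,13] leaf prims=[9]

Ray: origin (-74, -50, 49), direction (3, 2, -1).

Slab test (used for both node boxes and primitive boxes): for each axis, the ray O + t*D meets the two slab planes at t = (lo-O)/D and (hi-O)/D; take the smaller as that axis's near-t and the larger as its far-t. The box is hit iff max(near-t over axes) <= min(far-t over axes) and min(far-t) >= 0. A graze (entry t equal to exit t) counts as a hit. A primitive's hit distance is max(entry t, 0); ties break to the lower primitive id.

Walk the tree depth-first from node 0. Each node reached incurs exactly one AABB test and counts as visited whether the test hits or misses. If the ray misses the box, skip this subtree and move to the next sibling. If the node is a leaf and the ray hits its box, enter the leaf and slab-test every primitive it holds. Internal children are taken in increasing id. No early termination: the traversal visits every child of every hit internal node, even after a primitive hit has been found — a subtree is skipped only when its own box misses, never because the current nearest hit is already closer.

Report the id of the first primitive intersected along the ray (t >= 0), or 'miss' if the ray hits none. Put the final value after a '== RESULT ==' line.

Walk:
N0 x:[65/3,95/3] y:[17,71/2] z:[26,68] -> hit [26,95/3], descend [7, 10, 11, 13]
  N7 x:[65/3,76/3] y:[23,63/2] z:[38,63] -> miss, prune
  N10 x:[85/3,31] y:[27,69/2] z:[26,65] -> hit [85/3,31], descend [3, 8, 14]
    N3 x:[88/3,31] y:[27,57/2] z:[44,45] -> miss, prune
    N8 x:[85/3,31] y:[57/2,63/2] z:[26,32] -> hit [57/2,31] leaf, test {P14@t=89/3, P17@t=57/2}
    N14 x:[29,92/3] y:[30,69/2] z:[55,65] -> miss, prune
  N11 x:[77/3,29] y:[47/2,71/2] z:[36,57] -> miss, prune
  N13 x:[86/3,95/3] y:[17,25] z:[40,68] -> miss, prune

8 AABB tests over nodes [0, 7, 10, 3, 8, 14, 11, 13]; 1 leaf entered; closest P17.

== RESULT ==
17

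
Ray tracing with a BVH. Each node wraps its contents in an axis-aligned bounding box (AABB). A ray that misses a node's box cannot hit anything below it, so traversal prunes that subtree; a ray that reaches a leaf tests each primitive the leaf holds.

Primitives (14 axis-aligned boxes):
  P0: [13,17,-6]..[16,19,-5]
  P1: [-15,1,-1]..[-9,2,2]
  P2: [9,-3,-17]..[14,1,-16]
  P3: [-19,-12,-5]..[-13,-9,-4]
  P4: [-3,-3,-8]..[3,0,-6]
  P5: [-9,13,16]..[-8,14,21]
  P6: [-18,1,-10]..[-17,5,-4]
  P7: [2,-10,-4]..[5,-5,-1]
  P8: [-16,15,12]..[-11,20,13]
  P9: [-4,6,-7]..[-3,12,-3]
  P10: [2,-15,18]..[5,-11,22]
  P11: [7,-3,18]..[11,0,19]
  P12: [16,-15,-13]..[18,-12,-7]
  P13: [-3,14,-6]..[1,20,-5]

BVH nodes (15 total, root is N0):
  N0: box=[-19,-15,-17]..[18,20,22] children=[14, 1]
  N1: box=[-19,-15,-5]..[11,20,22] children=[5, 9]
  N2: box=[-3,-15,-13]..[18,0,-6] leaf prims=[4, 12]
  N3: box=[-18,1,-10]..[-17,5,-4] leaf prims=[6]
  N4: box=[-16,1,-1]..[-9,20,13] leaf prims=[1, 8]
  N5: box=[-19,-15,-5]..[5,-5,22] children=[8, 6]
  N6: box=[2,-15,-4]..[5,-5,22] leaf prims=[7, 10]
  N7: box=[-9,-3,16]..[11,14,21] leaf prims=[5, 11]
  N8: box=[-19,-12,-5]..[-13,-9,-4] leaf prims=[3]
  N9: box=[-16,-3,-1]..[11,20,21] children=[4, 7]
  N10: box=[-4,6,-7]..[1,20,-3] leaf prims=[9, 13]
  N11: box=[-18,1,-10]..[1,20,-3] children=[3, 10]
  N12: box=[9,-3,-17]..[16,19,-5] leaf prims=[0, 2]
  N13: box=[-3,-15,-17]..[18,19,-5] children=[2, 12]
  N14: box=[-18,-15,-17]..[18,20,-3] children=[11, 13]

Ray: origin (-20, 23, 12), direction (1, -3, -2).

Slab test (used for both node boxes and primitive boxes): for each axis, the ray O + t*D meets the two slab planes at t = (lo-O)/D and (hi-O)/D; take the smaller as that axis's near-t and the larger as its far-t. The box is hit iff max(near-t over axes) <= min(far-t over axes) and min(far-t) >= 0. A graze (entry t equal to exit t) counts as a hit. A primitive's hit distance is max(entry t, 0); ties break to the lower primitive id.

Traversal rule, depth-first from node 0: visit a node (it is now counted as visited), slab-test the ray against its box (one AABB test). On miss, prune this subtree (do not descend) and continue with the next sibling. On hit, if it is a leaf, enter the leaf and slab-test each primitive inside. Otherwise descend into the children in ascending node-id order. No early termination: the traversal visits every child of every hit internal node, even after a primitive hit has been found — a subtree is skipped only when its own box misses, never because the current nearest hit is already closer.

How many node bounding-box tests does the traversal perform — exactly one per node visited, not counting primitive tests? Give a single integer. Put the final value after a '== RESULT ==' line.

Walk:
N0 x:[1,38] y:[1,38/3] z:[-5,29/2] -> hit [1,38/3], descend [1, 14]
  N1 x:[1,31] y:[1,38/3] z:[-5,17/2] -> hit [1,17/2], descend [5, 9]
    N5 x:[1,25] y:[28/3,38/3] z:[-5,17/2] -> miss, prune
    N9 x:[4,31] y:[1,26/3] z:[-9/2,13/2] -> hit [4,13/2], descend [4, 7]
      N4 x:[4,11] y:[1,22/3] z:[-1/2,13/2] -> hit [4,13/2] leaf, test {P1(miss), P8(miss)}
      N7 x:[11,31] y:[3,26/3] z:[-9/2,-2] -> miss, prune
  N14 x:[2,38] y:[1,38/3] z:[15/2,29/2] -> hit [15/2,38/3], descend [11, 13]
    N11 x:[2,21] y:[1,22/3] z:[15/2,11] -> miss, prune
    N13 x:[17,38] y:[4/3,38/3] z:[17/2,29/2] -> miss, prune

Summary -> nodes [0, 1, 5, 9, 4, 7, 14, 11, 13]; box-tests=9; leaf-entries=1; first=miss

== RESULT ==
9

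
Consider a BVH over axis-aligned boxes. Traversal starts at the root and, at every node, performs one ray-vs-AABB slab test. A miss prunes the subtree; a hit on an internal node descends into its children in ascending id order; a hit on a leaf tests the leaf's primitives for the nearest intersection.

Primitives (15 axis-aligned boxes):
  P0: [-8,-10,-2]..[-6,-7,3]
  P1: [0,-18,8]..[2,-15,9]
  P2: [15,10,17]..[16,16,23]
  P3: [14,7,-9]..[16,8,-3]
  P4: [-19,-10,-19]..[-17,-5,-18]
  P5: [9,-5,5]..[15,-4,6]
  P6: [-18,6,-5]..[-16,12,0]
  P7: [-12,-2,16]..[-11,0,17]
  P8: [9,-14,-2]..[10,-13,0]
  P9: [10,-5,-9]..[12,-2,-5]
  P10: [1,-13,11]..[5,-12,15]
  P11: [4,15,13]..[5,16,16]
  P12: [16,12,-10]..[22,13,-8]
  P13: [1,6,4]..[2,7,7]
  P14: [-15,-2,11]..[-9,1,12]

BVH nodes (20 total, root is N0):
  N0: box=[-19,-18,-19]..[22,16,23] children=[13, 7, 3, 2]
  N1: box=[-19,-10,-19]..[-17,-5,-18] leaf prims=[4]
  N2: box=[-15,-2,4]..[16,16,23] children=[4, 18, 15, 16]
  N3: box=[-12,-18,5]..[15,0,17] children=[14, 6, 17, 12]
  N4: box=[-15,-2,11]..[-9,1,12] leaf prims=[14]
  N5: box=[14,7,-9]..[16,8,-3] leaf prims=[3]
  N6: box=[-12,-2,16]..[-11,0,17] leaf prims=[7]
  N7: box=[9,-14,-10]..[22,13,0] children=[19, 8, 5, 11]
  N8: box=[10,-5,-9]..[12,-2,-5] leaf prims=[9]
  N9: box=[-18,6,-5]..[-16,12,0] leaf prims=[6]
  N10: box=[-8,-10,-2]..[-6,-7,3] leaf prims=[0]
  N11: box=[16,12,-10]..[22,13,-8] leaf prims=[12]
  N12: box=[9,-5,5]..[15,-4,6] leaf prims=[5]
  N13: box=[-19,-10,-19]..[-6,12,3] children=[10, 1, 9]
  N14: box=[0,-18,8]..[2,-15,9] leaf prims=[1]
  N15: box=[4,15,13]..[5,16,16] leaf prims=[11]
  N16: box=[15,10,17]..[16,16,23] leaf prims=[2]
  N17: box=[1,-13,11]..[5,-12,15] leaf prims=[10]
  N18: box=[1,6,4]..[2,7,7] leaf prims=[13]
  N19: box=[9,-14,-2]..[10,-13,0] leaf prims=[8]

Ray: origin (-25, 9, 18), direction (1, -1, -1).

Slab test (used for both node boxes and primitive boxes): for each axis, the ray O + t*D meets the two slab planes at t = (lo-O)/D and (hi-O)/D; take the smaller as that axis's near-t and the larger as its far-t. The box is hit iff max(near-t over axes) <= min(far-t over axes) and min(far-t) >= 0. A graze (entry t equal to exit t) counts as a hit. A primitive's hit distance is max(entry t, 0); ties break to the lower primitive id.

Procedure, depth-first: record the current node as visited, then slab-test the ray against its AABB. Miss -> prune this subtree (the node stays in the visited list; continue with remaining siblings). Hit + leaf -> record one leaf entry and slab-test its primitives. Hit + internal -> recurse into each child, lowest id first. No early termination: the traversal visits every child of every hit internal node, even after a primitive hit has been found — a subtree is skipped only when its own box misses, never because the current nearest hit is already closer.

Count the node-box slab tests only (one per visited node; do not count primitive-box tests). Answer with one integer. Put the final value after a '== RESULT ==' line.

Walk:
N0 x:[6,47] y:[-7,27] z:[-5,37] -> hit [6,27], descend [2, 3, 7, 13]
  N2 x:[10,41] y:[-7,11] z:[-5,14] -> hit [10,11], descend [4, 15, 16, 18]
    N4 x:[10,16] y:[8,11] z:[6,7] -> miss, prune
    N15 x:[29,30] y:[-7,-6] z:[2,5] -> miss, prune
    N16 x:[40,41] y:[-7,-1] z:[-5,1] -> miss, prune
    N18 x:[26,27] y:[2,3] z:[11,14] -> miss, prune
  N3 x:[13,40] y:[9,27] z:[1,13] -> hit [13,13], descend [6, 12, 14, 17]
    N6 x:[13,14] y:[9,11] z:[1,2] -> miss, prune
    N12 x:[34,40] y:[13,14] z:[12,13] -> miss, prune
    N14 x:[25,27] y:[24,27] z:[9,10] -> miss, prune
    N17 x:[26,30] y:[21,22] z:[3,7] -> miss, prune
  N7 x:[34,47] y:[-4,23] z:[18,28] -> miss, prune
  N13 x:[6,19] y:[-3,19] z:[15,37] -> hit [15,19], descend [1, 9, 10]
    N1 x:[6,8] y:[14,19] z:[36,37] -> miss, prune
    N9 x:[7,9] y:[-3,3] z:[18,23] -> miss, prune
    N10 x:[17,19] y:[16,19] z:[15,20] -> hit [17,19] leaf, test {P0@t=17}

order=[0, 2, 4, 15, 16, 18, 3, 6, 12, 14, 17, 7, 13, 1, 9, 10]  |boxes|=16  |leaves|=1  hit=P0

== RESULT ==
16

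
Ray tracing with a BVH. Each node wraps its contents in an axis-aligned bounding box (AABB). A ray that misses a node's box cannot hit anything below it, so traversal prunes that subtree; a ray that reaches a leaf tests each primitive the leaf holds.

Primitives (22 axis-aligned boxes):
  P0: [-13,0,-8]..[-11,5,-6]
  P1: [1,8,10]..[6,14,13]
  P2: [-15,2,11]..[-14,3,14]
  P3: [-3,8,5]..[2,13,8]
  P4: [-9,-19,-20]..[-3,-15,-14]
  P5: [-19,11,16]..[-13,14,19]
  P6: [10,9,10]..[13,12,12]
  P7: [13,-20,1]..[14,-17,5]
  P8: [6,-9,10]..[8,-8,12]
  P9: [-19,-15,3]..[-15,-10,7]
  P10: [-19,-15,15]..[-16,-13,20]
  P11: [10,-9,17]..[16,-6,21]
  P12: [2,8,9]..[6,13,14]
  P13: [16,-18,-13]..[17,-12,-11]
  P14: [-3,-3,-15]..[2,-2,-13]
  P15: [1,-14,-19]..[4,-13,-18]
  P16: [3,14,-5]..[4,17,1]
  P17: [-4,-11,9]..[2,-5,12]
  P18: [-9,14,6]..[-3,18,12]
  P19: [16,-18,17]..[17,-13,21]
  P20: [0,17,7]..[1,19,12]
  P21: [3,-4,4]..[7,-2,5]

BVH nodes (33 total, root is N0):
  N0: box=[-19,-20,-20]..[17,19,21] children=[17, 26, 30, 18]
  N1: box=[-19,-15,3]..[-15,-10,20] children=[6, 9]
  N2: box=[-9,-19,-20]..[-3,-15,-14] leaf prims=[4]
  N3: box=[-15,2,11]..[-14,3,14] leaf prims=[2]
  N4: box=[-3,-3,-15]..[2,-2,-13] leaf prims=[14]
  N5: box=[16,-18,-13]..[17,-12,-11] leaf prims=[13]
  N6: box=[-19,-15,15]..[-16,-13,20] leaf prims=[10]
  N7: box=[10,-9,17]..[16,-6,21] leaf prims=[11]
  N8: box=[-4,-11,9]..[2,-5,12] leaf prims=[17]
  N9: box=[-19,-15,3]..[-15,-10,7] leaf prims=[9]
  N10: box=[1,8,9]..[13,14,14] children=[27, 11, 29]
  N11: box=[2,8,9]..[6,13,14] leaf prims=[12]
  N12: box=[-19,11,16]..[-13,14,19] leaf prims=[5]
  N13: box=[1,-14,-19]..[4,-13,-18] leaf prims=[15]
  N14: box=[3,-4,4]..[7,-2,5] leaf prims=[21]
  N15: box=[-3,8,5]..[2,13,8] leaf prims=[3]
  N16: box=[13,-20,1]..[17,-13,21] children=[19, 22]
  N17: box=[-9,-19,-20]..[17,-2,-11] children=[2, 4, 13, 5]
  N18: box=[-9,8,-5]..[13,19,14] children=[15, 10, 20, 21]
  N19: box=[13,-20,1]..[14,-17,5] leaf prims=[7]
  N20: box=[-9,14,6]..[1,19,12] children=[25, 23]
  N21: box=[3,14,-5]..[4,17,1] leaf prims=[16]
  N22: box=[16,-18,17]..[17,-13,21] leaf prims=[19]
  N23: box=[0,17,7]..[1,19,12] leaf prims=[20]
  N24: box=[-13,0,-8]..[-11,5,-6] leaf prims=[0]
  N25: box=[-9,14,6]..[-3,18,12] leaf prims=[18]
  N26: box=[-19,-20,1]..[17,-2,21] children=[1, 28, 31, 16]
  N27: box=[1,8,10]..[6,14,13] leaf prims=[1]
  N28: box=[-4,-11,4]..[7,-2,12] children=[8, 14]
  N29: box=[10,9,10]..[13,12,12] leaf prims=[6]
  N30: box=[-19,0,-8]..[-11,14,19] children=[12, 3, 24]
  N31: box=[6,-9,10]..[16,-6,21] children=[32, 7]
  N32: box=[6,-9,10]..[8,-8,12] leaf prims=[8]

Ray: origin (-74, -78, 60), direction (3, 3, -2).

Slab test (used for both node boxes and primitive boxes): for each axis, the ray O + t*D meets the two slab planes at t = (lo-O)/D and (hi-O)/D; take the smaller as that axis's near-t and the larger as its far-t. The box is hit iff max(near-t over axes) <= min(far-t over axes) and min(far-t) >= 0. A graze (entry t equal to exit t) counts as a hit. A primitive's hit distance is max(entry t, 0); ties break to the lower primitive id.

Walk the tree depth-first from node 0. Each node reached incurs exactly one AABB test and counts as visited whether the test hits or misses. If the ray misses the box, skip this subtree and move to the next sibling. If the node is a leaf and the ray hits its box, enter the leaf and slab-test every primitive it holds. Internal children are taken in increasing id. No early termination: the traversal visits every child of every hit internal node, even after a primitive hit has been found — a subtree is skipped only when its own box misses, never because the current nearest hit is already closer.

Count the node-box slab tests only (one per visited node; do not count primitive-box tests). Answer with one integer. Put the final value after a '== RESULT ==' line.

Traverse from the root:
N0 x:[55/3,91/3] y:[58/3,97/3] z:[39/2,40] -> hit [39/2,91/3], descend [17, 18, 26, 30]
  N17 x:[65/3,91/3] y:[59/3,76/3] z:[71/2,40] -> miss, prune
  N18 x:[65/3,29] y:[86/3,97/3] z:[23,65/2] -> hit [86/3,29], descend [10, 15, 20, 21]
    N10 x:[25,29] y:[86/3,92/3] z:[23,51/2] -> miss, prune
    N15 x:[71/3,76/3] y:[86/3,91/3] z:[26,55/2] -> miss, prune
    N20 x:[65/3,25] y:[92/3,97/3] z:[24,27] -> miss, prune
    N21 x:[77/3,26] y:[92/3,95/3] z:[59/2,65/2] -> miss, prune
  N26 x:[55/3,91/3] y:[58/3,76/3] z:[39/2,59/2] -> hit [39/2,76/3], descend [1, 16, 28, 31]
    N1 x:[55/3,59/3] y:[21,68/3] z:[20,57/2] -> miss, prune
    N16 x:[29,91/3] y:[58/3,65/3] z:[39/2,59/2] -> miss, prune
    N28 x:[70/3,27] y:[67/3,76/3] z:[24,28] -> hit [24,76/3], descend [8, 14]
      N8 x:[70/3,76/3] y:[67/3,73/3] z:[24,51/2] -> hit [24,73/3] leaf, test {P17@t=24}
      N14 x:[77/3,27] y:[74/3,76/3] z:[55/2,28] -> miss, prune
    N31 x:[80/3,30] y:[23,24] z:[39/2,25] -> miss, prune
  N30 x:[55/3,21] y:[26,92/3] z:[41/2,34] -> miss, prune

order=[0, 17, 18, 10, 15, 20, 21, 26, 1, 16, 28, 8, 14, 31, 30]  |boxes|=15  |leaves|=1  hit=P17

== RESULT ==
15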